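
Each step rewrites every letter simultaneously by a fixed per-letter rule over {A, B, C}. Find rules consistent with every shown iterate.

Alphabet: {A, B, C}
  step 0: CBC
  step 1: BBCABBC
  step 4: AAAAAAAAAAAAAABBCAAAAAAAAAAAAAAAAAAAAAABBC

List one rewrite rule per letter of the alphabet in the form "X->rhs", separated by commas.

A->AA, B->A, C->BBC

  step 0 ⇒ step 1: CBC ⇒ BBC·A·BBC
    B ↦ A
    C ↦ BBC
    A ↦ AA  (constrained at step 1)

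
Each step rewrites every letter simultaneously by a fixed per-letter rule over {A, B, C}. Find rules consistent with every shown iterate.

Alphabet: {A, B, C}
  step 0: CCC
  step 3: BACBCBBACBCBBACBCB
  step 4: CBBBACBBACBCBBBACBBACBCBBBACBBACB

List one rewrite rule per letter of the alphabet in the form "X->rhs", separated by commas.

A->B, B->CB, C->BA

  step 3 ⇒ step 4: BACBCBBACBCBBACBCB ⇒ CB·B·BA·CB·BA·CB·CB·B·BA·CB·BA·CB·CB·B·BA·CB·BA·CB
    A ↦ B
    B ↦ CB
    C ↦ BA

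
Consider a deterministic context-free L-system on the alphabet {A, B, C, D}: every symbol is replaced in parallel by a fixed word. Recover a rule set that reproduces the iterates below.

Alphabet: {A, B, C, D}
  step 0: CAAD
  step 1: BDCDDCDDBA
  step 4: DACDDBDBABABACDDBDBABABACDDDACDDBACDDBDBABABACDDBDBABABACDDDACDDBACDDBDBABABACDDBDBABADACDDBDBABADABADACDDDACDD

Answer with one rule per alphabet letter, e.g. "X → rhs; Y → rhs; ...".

A->CDD, B->DA, C->BD, D->BA

  step 0 ⇒ step 1: CAAD ⇒ BD·CDD·CDD·BA
    A ↦ CDD
    C ↦ BD
    D ↦ BA
    B ↦ DA  (constrained at step 1)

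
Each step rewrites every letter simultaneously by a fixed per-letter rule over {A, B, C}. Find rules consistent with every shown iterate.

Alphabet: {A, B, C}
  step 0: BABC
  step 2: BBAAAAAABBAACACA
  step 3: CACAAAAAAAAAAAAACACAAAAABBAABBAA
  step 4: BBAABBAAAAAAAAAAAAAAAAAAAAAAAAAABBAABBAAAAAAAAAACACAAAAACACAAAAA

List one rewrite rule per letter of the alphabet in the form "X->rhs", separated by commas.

  step 3 ⇒ step 4: CACAAAAAAAAAAAAACACAAAAABBAABBAA ⇒ BB·AA·BB·AA·AA·AA·AA·AA·AA·AA·AA·AA·AA·AA·AA·AA·BB·AA·BB·AA·AA·AA·AA·AA·CA·CA·AA·AA·CA·CA·AA·AA
    A ↦ AA
    B ↦ CA
    C ↦ BB

A->AA, B->CA, C->BB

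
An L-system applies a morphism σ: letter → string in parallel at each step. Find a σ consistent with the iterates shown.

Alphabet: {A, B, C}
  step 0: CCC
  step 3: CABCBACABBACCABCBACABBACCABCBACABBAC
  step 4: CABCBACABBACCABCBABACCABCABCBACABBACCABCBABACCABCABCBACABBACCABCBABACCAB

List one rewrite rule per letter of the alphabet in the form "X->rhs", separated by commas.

A->C, B->BA, C->CAB

  step 3 ⇒ step 4: CABCBACABBACCABCBACABBACCABCBACABBAC ⇒ CAB·C·BA·CAB·BA·C·CAB·C·BA·BA·C·CAB·CAB·C·BA·CAB·BA·C·CAB·C·BA·BA·C·CAB·CAB·C·BA·CAB·BA·C·CAB·C·BA·BA·C·CAB
    A ↦ C
    B ↦ BA
    C ↦ CAB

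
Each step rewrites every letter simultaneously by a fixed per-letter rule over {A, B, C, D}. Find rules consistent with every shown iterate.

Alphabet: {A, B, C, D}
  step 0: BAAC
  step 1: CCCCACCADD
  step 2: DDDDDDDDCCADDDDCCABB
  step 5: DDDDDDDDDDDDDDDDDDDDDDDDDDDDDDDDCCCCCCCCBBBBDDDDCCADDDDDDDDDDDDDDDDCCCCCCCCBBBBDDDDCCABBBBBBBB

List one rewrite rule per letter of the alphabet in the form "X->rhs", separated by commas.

  step 1 ⇒ step 2: CCCCACCADD ⇒ DD·DD·DD·DD·CCA·DD·DD·CCA·B·B
    A ↦ CCA
    C ↦ DD
    D ↦ B
  step 0 ⇒ step 1: BAAC ⇒ CC·CCA·CCA·DD
    B ↦ CC

A->CCA, B->CC, C->DD, D->B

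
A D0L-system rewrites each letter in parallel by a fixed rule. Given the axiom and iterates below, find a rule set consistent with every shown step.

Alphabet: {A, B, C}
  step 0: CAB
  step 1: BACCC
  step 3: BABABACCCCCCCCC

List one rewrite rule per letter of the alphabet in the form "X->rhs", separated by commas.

A->C, B->CC, C->BA

  step 0 ⇒ step 1: CAB ⇒ BA·C·CC
    A ↦ C
    B ↦ CC
    C ↦ BA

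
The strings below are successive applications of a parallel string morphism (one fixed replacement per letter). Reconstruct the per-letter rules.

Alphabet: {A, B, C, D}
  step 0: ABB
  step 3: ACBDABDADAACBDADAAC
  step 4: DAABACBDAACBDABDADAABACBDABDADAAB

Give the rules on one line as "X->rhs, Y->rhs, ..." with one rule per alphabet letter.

  step 3 ⇒ step 4: ACBDABDADAACBDADAAC ⇒ DA·AB·AC·B·DA·AC·B·DA·B·DA·DA·AB·AC·B·DA·B·DA·DA·AB
    A ↦ DA
    B ↦ AC
    C ↦ AB
    D ↦ B

A->DA, B->AC, C->AB, D->B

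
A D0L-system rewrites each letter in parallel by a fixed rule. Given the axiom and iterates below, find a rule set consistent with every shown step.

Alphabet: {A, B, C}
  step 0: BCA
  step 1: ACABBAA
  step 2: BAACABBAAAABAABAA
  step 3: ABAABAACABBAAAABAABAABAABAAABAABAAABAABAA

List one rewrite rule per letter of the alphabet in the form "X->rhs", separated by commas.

A->BAA, B->A, C->CAB

  step 2 ⇒ step 3: BAACABBAAAABAABAA ⇒ A·BAA·BAA·CAB·BAA·A·A·BAA·BAA·BAA·BAA·A·BAA·BAA·A·BAA·BAA
    A ↦ BAA
    B ↦ A
    C ↦ CAB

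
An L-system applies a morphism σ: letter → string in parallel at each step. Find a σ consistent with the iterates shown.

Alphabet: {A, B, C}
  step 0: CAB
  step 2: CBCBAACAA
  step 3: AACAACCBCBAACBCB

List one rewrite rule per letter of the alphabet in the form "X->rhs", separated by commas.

  step 2 ⇒ step 3: CBCBAACAA ⇒ AA·C·AA·C·CB·CB·AA·CB·CB
    A ↦ CB
    B ↦ C
    C ↦ AA

A->CB, B->C, C->AA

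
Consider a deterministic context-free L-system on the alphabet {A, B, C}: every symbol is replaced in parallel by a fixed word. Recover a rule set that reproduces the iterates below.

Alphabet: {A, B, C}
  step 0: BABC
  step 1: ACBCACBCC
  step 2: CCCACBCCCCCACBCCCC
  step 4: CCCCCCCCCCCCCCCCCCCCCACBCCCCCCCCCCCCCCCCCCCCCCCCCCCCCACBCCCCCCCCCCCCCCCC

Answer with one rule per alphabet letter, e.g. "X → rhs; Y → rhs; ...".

  step 1 ⇒ step 2: ACBCACBCC ⇒ C·CC·ACB·CC·C·CC·ACB·CC·CC
    A ↦ C
    B ↦ ACB
    C ↦ CC

A->C, B->ACB, C->CC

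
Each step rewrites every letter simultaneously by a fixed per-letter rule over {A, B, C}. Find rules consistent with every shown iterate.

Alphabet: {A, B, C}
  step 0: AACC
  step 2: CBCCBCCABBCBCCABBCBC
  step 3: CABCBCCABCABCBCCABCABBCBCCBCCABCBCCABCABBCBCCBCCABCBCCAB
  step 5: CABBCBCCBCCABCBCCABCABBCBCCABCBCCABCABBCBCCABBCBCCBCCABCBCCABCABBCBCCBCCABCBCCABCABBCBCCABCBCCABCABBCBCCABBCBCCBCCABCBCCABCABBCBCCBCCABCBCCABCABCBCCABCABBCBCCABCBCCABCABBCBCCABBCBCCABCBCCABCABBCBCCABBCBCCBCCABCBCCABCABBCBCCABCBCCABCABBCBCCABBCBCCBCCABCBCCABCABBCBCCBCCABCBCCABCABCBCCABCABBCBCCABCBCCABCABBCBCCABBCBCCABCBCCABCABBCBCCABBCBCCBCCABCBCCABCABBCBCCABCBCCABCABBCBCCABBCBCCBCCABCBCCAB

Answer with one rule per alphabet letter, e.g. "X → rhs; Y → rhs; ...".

A->B, B->CBC, C->CAB

  step 2 ⇒ step 3: CBCCBCCABBCBCCABBCBC ⇒ CAB·CBC·CAB·CAB·CBC·CAB·CAB·B·CBC·CBC·CAB·CBC·CAB·CAB·B·CBC·CBC·CAB·CBC·CAB
    A ↦ B
    B ↦ CBC
    C ↦ CAB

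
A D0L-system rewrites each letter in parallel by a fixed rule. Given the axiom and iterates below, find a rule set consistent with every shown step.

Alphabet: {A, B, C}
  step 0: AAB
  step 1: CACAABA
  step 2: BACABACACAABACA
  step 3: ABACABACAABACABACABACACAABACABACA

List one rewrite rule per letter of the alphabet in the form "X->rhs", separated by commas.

A->CA, B->ABA, C->BA

  step 2 ⇒ step 3: BACABACACAABACA ⇒ ABA·CA·BA·CA·ABA·CA·BA·CA·BA·CA·CA·ABA·CA·BA·CA
    A ↦ CA
    B ↦ ABA
    C ↦ BA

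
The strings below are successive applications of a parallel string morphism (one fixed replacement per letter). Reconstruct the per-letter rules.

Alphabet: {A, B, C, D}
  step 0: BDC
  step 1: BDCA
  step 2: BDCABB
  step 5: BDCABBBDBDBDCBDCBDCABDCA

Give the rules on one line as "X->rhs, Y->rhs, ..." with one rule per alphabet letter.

  step 1 ⇒ step 2: BDCA ⇒ BD·C·A·BB
    A ↦ BB
    B ↦ BD
    C ↦ A
    D ↦ C

A->BB, B->BD, C->A, D->C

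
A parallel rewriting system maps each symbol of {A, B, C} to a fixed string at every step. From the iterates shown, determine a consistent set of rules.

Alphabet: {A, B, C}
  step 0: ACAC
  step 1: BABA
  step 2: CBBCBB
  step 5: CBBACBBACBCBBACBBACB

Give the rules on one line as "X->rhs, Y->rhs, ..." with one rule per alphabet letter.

  step 1 ⇒ step 2: BABA ⇒ CB·B·CB·B
    A ↦ B
    B ↦ CB
  step 0 ⇒ step 1: ACAC ⇒ B·A·B·A
    C ↦ A

A->B, B->CB, C->A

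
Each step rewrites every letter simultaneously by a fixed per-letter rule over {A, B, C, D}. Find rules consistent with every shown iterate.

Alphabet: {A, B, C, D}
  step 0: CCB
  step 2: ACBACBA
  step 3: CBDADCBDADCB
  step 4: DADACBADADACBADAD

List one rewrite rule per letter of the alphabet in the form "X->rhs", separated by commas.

  step 3 ⇒ step 4: CBDADCBDADCB ⇒ DA·D·A·CB·A·DA·D·A·CB·A·DA·D
    A ↦ CB
    B ↦ D
    C ↦ DA
    D ↦ A

A->CB, B->D, C->DA, D->A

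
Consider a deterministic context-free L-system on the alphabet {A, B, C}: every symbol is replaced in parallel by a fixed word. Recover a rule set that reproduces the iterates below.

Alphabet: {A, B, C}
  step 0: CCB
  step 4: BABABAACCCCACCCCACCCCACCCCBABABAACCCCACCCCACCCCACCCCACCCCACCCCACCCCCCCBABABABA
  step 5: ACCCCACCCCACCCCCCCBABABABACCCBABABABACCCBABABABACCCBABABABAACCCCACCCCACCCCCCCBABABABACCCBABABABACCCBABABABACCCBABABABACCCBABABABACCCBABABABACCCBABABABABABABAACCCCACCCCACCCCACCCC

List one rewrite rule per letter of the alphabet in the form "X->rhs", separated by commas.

  step 4 ⇒ step 5: BABABAACCCCACCCCACCCCACCCCBABABAACCCCACCCCACCCCACCCCACCCCACCCCACCCCCCCBABABABA ⇒ AC·CCC·AC·CCC·AC·CCC·CCC·BA·BA·BA·BA·CCC·BA·BA·BA·BA·CCC·BA·BA·BA·BA·CCC·BA·BA·BA·BA·AC·CCC·AC·CCC·AC·CCC·CCC·BA·BA·BA·BA·CCC·BA·BA·BA·BA·CCC·BA·BA·BA·BA·CCC·BA·BA·BA·BA·CCC·BA·BA·BA·BA·CCC·BA·BA·BA·BA·CCC·BA·BA·BA·BA·BA·BA·BA·AC·CCC·AC·CCC·AC·CCC·AC·CCC
    A ↦ CCC
    B ↦ AC
    C ↦ BA

A->CCC, B->AC, C->BA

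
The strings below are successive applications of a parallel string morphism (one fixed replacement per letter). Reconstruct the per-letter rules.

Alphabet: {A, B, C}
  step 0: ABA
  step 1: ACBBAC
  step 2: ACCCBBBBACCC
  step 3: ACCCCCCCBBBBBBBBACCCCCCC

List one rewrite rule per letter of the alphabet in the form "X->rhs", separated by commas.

  step 2 ⇒ step 3: ACCCBBBBACCC ⇒ AC·CC·CC·CC·BB·BB·BB·BB·AC·CC·CC·CC
    A ↦ AC
    B ↦ BB
    C ↦ CC

A->AC, B->BB, C->CC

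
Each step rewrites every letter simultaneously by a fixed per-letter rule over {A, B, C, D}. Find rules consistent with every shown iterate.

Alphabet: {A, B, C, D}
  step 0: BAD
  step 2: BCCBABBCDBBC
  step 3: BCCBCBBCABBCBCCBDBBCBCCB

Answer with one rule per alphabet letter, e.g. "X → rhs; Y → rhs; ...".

  step 2 ⇒ step 3: BCCBABBCDBBC ⇒ BC·CB·CB·BC·AB·BC·BC·CB·DB·BC·BC·CB
    A ↦ AB
    B ↦ BC
    C ↦ CB
    D ↦ DB

A->AB, B->BC, C->CB, D->DB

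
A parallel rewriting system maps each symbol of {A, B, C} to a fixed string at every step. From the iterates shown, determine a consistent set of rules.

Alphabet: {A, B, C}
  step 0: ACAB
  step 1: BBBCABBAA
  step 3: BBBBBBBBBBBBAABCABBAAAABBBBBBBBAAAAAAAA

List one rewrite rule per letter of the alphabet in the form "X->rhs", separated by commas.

  step 0 ⇒ step 1: ACAB ⇒ BB·BCA·BB·AA
    A ↦ BB
    B ↦ AA
    C ↦ BCA

A->BB, B->AA, C->BCA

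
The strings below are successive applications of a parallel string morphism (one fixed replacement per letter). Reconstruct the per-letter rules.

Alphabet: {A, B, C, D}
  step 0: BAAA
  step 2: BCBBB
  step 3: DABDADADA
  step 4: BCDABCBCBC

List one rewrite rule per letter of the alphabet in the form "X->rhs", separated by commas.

  step 3 ⇒ step 4: DABDADADA ⇒ B·C·DA·B·C·B·C·B·C
    A ↦ C
    B ↦ DA
    D ↦ B
  step 2 ⇒ step 3: BCBBB ⇒ DA·B·DA·DA·DA
    C ↦ B

A->C, B->DA, C->B, D->B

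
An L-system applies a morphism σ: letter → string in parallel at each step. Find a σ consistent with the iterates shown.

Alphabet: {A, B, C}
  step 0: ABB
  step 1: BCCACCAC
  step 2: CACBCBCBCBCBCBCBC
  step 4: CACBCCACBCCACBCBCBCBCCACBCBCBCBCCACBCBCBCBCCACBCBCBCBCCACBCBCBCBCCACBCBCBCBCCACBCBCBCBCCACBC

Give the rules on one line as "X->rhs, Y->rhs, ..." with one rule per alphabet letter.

A->BC, B->CAC, C->BC

  step 1 ⇒ step 2: BCCACCAC ⇒ CAC·BC·BC·BC·BC·BC·BC·BC
    A ↦ BC
    B ↦ CAC
    C ↦ BC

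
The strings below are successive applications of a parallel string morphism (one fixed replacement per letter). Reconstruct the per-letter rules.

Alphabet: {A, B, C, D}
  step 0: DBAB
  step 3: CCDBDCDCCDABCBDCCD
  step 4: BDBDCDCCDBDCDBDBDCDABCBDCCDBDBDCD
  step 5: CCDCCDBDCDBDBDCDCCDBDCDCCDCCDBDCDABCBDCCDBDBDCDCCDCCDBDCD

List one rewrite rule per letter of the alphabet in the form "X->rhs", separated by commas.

A->AB, B->C, C->BD, D->CD

  step 4 ⇒ step 5: BDBDCDCCDBDCDBDBDCDABCBDCCDBDBDCD ⇒ C·CD·C·CD·BD·CD·BD·BD·CD·C·CD·BD·CD·C·CD·C·CD·BD·CD·AB·C·BD·C·CD·BD·BD·CD·C·CD·C·CD·BD·CD
    A ↦ AB
    B ↦ C
    C ↦ BD
    D ↦ CD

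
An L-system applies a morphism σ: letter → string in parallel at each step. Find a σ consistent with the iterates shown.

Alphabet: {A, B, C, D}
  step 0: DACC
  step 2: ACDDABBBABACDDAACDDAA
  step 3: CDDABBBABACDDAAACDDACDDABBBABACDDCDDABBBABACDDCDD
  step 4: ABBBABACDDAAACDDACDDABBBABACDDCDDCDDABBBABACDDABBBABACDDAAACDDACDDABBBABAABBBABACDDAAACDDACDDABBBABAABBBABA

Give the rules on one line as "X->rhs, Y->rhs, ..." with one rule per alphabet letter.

  step 3 ⇒ step 4: CDDABBBABACDDAAACDDACDDABBBABACDDCDDABBBABACDDCDD ⇒ ABB·BA·BA·CDD·A·A·A·CDD·A·CDD·ABB·BA·BA·CDD·CDD·CDD·ABB·BA·BA·CDD·ABB·BA·BA·CDD·A·A·A·CDD·A·CDD·ABB·BA·BA·ABB·BA·BA·CDD·A·A·A·CDD·A·CDD·ABB·BA·BA·ABB·BA·BA
    A ↦ CDD
    B ↦ A
    C ↦ ABB
    D ↦ BA

A->CDD, B->A, C->ABB, D->BA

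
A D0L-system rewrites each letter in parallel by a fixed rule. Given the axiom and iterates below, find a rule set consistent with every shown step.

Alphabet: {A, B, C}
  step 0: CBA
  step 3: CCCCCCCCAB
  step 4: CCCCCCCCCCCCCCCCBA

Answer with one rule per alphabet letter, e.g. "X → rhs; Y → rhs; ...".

  step 3 ⇒ step 4: CCCCCCCCAB ⇒ CC·CC·CC·CC·CC·CC·CC·CC·B·A
    A ↦ B
    B ↦ A
    C ↦ CC

A->B, B->A, C->CC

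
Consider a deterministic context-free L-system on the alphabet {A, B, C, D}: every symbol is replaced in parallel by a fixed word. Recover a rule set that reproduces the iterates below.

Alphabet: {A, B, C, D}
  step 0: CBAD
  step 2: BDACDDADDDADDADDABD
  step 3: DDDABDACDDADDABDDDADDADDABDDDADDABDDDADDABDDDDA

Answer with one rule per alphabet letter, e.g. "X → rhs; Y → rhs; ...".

A->BD, B->D, C->AC, D->DDA

  step 2 ⇒ step 3: BDACDDADDDADDADDABD ⇒ D·DDA·BD·AC·DDA·DDA·BD·DDA·DDA·DDA·BD·DDA·DDA·BD·DDA·DDA·BD·D·DDA
    A ↦ BD
    B ↦ D
    C ↦ AC
    D ↦ DDA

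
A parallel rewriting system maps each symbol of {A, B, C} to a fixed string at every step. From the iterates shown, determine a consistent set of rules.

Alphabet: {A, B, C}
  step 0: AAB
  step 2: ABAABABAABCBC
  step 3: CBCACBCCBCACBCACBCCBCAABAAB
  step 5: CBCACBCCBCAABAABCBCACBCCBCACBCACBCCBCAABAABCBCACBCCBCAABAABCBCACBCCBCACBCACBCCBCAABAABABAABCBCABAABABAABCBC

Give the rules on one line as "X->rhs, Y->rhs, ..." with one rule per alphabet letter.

A->CBC, B->A, C->AB

  step 2 ⇒ step 3: ABAABABAABCBC ⇒ CBC·A·CBC·CBC·A·CBC·A·CBC·CBC·A·AB·A·AB
    A ↦ CBC
    B ↦ A
    C ↦ AB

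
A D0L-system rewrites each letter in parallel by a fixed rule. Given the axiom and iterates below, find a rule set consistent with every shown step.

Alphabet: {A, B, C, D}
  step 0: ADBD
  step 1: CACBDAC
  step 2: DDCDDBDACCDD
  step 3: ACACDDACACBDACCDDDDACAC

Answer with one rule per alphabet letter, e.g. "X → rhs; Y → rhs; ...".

A->C, B->BD, C->DD, D->AC

  step 2 ⇒ step 3: DDCDDBDACCDD ⇒ AC·AC·DD·AC·AC·BD·AC·C·DD·DD·AC·AC
    A ↦ C
    B ↦ BD
    C ↦ DD
    D ↦ AC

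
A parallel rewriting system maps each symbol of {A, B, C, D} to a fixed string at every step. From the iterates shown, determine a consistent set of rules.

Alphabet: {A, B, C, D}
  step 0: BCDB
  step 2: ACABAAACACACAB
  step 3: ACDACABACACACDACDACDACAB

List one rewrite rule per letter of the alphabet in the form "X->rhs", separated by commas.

  step 2 ⇒ step 3: ACABAAACACACAB ⇒ AC·D·AC·AB·AC·AC·AC·D·AC·D·AC·D·AC·AB
    A ↦ AC
    B ↦ AB
    C ↦ D
    D ↦ AA  (constrained at step 0)

A->AC, B->AB, C->D, D->AA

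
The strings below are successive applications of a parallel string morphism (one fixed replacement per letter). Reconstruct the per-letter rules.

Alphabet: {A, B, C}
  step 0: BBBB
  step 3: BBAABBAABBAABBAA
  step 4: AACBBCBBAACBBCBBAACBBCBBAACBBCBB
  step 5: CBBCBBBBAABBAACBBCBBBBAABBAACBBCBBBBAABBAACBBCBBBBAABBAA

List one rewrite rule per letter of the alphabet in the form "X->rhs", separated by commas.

  step 4 ⇒ step 5: AACBBCBBAACBBCBBAACBBCBBAACBBCBB ⇒ CBB·CBB·BB·A·A·BB·A·A·CBB·CBB·BB·A·A·BB·A·A·CBB·CBB·BB·A·A·BB·A·A·CBB·CBB·BB·A·A·BB·A·A
    A ↦ CBB
    B ↦ A
    C ↦ BB

A->CBB, B->A, C->BB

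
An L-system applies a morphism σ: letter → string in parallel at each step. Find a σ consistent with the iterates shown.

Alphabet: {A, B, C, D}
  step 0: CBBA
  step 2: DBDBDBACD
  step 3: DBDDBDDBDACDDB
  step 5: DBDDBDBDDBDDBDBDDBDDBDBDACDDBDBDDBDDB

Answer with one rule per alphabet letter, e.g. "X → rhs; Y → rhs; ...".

A->AC, B->D, C->D, D->DB

  step 2 ⇒ step 3: DBDBDBACD ⇒ DB·D·DB·D·DB·D·AC·D·DB
    A ↦ AC
    B ↦ D
    C ↦ D
    D ↦ DB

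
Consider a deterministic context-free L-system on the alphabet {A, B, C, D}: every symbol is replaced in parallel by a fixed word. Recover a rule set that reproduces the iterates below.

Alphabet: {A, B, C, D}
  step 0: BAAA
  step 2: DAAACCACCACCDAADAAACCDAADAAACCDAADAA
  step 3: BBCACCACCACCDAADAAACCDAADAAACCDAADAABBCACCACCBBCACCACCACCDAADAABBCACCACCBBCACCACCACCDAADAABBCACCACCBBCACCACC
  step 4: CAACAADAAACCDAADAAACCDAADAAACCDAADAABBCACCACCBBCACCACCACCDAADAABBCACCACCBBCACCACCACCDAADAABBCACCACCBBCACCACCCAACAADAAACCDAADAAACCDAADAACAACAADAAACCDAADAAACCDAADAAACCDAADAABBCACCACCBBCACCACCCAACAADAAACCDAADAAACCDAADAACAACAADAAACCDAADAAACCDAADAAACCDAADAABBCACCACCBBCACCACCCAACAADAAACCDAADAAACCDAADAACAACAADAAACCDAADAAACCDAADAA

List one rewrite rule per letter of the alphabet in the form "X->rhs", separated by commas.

  step 3 ⇒ step 4: BBCACCACCACCDAADAAACCDAADAAACCDAADAABBCACCACCBBCACCACCACCDAADAABBCACCACCBBCACCACCACCDAADAABBCACCACCBBCACCACC ⇒ CAA·CAA·DAA·ACC·DAA·DAA·ACC·DAA·DAA·ACC·DAA·DAA·BBC·ACC·ACC·BBC·ACC·ACC·ACC·DAA·DAA·BBC·ACC·ACC·BBC·ACC·ACC·ACC·DAA·DAA·BBC·ACC·ACC·BBC·ACC·ACC·CAA·CAA·DAA·ACC·DAA·DAA·ACC·DAA·DAA·CAA·CAA·DAA·ACC·DAA·DAA·ACC·DAA·DAA·ACC·DAA·DAA·BBC·ACC·ACC·BBC·ACC·ACC·CAA·CAA·DAA·ACC·DAA·DAA·ACC·DAA·DAA·CAA·CAA·DAA·ACC·DAA·DAA·ACC·DAA·DAA·ACC·DAA·DAA·BBC·ACC·ACC·BBC·ACC·ACC·CAA·CAA·DAA·ACC·DAA·DAA·ACC·DAA·DAA·CAA·CAA·DAA·ACC·DAA·DAA·ACC·DAA·DAA
    A ↦ ACC
    B ↦ CAA
    C ↦ DAA
    D ↦ BBC

A->ACC, B->CAA, C->DAA, D->BBC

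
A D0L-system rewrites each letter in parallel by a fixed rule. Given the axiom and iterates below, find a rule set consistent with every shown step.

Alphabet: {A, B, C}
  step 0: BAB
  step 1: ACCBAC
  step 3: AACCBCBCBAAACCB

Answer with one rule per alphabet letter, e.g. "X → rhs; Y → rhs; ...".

  step 0 ⇒ step 1: BAB ⇒ AC·CB·AC
    A ↦ CB
    B ↦ AC
    C ↦ A  (constrained at step 1)

A->CB, B->AC, C->A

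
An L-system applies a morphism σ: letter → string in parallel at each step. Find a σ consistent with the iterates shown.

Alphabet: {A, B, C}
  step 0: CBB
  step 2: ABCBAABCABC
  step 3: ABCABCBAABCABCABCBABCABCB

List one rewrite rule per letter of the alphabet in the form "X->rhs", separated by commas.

A->ABC, B->A, C->BCB

  step 2 ⇒ step 3: ABCBAABCABC ⇒ ABC·A·BCB·A·ABC·ABC·A·BCB·ABC·A·BCB
    A ↦ ABC
    B ↦ A
    C ↦ BCB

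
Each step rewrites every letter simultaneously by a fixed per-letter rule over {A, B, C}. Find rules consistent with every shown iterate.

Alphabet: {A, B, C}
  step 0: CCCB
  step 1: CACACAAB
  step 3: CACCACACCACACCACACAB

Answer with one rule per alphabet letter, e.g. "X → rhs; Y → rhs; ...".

  step 0 ⇒ step 1: CCCB ⇒ CA·CA·CA·AB
    B ↦ AB
    C ↦ CA
    A ↦ C  (constrained at step 1)

A->C, B->AB, C->CA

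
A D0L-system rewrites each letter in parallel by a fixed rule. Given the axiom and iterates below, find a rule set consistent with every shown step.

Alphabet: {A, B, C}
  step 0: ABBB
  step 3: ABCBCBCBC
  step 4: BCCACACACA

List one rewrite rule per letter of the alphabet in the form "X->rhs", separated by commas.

A->BC, B->C, C->A

  step 3 ⇒ step 4: ABCBCBCBC ⇒ BC·C·A·C·A·C·A·C·A
    A ↦ BC
    B ↦ C
    C ↦ A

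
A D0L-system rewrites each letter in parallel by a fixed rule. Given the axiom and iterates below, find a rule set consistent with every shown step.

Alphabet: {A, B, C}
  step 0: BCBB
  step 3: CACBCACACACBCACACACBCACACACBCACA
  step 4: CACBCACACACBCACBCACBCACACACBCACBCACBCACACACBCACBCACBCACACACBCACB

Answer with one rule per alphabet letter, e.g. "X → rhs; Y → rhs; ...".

  step 3 ⇒ step 4: CACBCACACACBCACACACBCACACACBCACA ⇒ CA·CB·CA·CA·CA·CB·CA·CB·CA·CB·CA·CA·CA·CB·CA·CB·CA·CB·CA·CA·CA·CB·CA·CB·CA·CB·CA·CA·CA·CB·CA·CB
    A ↦ CB
    B ↦ CA
    C ↦ CA

A->CB, B->CA, C->CA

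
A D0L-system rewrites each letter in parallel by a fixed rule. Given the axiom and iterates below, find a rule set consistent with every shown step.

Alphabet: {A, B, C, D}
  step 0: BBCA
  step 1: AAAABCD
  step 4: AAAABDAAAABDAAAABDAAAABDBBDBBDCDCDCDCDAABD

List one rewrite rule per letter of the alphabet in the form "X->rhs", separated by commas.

A->CD, B->AA, C->B, D->BD

  step 0 ⇒ step 1: BBCA ⇒ AA·AA·B·CD
    A ↦ CD
    B ↦ AA
    C ↦ B
    D ↦ BD  (constrained at step 1)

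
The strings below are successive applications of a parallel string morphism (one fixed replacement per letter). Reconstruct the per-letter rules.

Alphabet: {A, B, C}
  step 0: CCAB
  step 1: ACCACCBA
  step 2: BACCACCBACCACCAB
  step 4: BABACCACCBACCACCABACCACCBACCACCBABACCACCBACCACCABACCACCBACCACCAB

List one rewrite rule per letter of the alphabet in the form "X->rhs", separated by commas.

  step 1 ⇒ step 2: ACCACCBA ⇒ B·ACC·ACC·B·ACC·ACC·A·B
    A ↦ B
    B ↦ A
    C ↦ ACC

A->B, B->A, C->ACC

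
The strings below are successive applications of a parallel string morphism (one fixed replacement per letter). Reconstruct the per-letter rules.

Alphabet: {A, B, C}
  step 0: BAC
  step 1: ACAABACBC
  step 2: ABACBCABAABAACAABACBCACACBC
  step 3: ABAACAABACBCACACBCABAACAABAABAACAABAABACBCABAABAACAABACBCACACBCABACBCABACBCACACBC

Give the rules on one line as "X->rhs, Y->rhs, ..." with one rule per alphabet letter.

A->ABA, B->ACA, C->CBC

  step 2 ⇒ step 3: ABACBCABAABAACAABACBCACACBC ⇒ ABA·ACA·ABA·CBC·ACA·CBC·ABA·ACA·ABA·ABA·ACA·ABA·ABA·CBC·ABA·ABA·ACA·ABA·CBC·ACA·CBC·ABA·CBC·ABA·CBC·ACA·CBC
    A ↦ ABA
    B ↦ ACA
    C ↦ CBC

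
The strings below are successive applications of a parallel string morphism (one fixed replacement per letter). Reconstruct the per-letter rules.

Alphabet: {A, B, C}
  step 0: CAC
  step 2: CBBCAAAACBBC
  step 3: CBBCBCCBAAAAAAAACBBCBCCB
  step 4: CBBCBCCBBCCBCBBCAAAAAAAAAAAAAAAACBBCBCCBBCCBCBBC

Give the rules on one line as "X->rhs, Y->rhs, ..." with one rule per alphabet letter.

  step 3 ⇒ step 4: CBBCBCCBAAAAAAAACBBCBCCB ⇒ CB·BC·BC·CB·BC·CB·CB·BC·AA·AA·AA·AA·AA·AA·AA·AA·CB·BC·BC·CB·BC·CB·CB·BC
    A ↦ AA
    B ↦ BC
    C ↦ CB

A->AA, B->BC, C->CB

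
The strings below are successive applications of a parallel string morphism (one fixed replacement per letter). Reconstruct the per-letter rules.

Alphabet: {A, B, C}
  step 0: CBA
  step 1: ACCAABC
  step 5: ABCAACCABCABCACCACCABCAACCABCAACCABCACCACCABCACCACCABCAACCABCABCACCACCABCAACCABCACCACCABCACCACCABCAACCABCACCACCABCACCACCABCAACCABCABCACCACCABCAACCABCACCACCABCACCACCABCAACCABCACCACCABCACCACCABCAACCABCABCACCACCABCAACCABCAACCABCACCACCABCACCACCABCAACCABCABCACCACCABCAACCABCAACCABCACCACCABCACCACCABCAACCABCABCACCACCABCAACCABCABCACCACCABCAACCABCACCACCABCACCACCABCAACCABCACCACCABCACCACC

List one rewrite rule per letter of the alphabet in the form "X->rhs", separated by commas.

A->ABC, B->A, C->ACC

  step 0 ⇒ step 1: CBA ⇒ ACC·A·ABC
    A ↦ ABC
    B ↦ A
    C ↦ ACC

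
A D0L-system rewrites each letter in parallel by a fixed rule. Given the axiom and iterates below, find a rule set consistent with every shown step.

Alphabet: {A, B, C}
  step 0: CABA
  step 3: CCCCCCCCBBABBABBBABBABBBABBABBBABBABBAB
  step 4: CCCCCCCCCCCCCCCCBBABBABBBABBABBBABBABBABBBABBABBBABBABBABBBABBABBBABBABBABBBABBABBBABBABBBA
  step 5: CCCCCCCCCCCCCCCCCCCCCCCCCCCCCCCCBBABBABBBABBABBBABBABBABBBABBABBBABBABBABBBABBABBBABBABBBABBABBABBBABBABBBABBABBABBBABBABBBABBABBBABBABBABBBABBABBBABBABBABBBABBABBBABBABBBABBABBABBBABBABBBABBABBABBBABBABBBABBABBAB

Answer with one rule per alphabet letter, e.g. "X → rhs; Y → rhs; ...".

  step 4 ⇒ step 5: CCCCCCCCCCCCCCCCBBABBABBBABBABBBABBABBABBBABBABBBABBABBABBBABBABBBABBABBABBBABBABBBABBABBBA ⇒ CC·CC·CC·CC·CC·CC·CC·CC·CC·CC·CC·CC·CC·CC·CC·CC·BBA·BBA·B·BBA·BBA·B·BBA·BBA·BBA·B·BBA·BBA·B·BBA·BBA·BBA·B·BBA·BBA·B·BBA·BBA·B·BBA·BBA·BBA·B·BBA·BBA·B·BBA·BBA·BBA·B·BBA·BBA·B·BBA·BBA·B·BBA·BBA·BBA·B·BBA·BBA·B·BBA·BBA·BBA·B·BBA·BBA·B·BBA·BBA·B·BBA·BBA·BBA·B·BBA·BBA·B·BBA·BBA·BBA·B·BBA·BBA·B·BBA·BBA·BBA·B
    A ↦ B
    B ↦ BBA
    C ↦ CC

A->B, B->BBA, C->CC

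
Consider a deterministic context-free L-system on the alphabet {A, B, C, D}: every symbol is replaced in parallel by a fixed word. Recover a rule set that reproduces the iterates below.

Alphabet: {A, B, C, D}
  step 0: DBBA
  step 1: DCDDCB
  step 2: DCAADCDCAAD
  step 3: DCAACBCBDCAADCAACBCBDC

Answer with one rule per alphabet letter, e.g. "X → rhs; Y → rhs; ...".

A->CB, B->D, C->AA, D->DC

  step 2 ⇒ step 3: DCAADCDCAAD ⇒ DC·AA·CB·CB·DC·AA·DC·AA·CB·CB·DC
    A ↦ CB
    C ↦ AA
    D ↦ DC
  step 0 ⇒ step 1: DBBA ⇒ DC·D·D·CB
    B ↦ D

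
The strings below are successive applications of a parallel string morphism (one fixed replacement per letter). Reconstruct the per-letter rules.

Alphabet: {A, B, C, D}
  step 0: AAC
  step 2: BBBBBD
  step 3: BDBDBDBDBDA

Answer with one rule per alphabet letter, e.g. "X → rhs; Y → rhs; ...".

  step 2 ⇒ step 3: BBBBBD ⇒ BD·BD·BD·BD·BD·A
    B ↦ BD
    D ↦ A
    A ↦ CC  (constrained at step 0)
    C ↦ B  (constrained at step 0)

A->CC, B->BD, C->B, D->A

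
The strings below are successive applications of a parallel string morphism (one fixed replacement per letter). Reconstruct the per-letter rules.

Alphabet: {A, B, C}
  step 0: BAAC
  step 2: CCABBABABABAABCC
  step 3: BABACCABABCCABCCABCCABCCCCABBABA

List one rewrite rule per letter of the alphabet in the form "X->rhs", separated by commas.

A->CC, B->AB, C->BA

  step 2 ⇒ step 3: CCABBABABABAABCC ⇒ BA·BA·CC·AB·AB·CC·AB·CC·AB·CC·AB·CC·CC·AB·BA·BA
    A ↦ CC
    B ↦ AB
    C ↦ BA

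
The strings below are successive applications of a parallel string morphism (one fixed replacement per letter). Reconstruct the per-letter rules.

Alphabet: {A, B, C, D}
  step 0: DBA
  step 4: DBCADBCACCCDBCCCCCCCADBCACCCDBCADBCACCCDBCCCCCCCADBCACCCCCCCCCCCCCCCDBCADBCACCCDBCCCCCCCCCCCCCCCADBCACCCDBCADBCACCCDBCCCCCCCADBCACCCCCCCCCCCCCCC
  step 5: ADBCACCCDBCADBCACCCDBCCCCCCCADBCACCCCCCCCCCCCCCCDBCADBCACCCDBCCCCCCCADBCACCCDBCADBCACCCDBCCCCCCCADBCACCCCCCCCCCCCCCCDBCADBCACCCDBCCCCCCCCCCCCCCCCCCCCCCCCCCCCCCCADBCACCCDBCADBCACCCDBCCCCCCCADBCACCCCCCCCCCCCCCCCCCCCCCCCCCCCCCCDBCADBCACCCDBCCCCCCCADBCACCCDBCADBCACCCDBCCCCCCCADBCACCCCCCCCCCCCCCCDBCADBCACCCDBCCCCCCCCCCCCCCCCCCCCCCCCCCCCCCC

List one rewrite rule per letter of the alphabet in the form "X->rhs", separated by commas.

A->DBC, B->CAC, C->CC, D->ADB

  step 4 ⇒ step 5: DBCADBCACCCDBCCCCCCCADBCACCCDBCADBCACCCDBCCCCCCCADBCACCCCCCCCCCCCCCCDBCADBCACCCDBCCCCCCCCCCCCCCCADBCACCCDBCADBCACCCDBCCCCCCCADBCACCCCCCCCCCCCCCC ⇒ ADB·CAC·CC·DBC·ADB·CAC·CC·DBC·CC·CC·CC·ADB·CAC·CC·CC·CC·CC·CC·CC·CC·DBC·ADB·CAC·CC·DBC·CC·CC·CC·ADB·CAC·CC·DBC·ADB·CAC·CC·DBC·CC·CC·CC·ADB·CAC·CC·CC·CC·CC·CC·CC·CC·DBC·ADB·CAC·CC·DBC·CC·CC·CC·CC·CC·CC·CC·CC·CC·CC·CC·CC·CC·CC·CC·ADB·CAC·CC·DBC·ADB·CAC·CC·DBC·CC·CC·CC·ADB·CAC·CC·CC·CC·CC·CC·CC·CC·CC·CC·CC·CC·CC·CC·CC·CC·DBC·ADB·CAC·CC·DBC·CC·CC·CC·ADB·CAC·CC·DBC·ADB·CAC·CC·DBC·CC·CC·CC·ADB·CAC·CC·CC·CC·CC·CC·CC·CC·DBC·ADB·CAC·CC·DBC·CC·CC·CC·CC·CC·CC·CC·CC·CC·CC·CC·CC·CC·CC·CC
    A ↦ DBC
    B ↦ CAC
    C ↦ CC
    D ↦ ADB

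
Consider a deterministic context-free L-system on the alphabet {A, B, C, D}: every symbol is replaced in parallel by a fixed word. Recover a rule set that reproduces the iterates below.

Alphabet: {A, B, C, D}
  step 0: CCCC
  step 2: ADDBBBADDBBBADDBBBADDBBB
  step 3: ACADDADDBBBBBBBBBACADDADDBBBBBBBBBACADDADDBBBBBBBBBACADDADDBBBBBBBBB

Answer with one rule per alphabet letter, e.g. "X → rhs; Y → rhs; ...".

A->AC, B->BBB, C->DB, D->ADD

  step 2 ⇒ step 3: ADDBBBADDBBBADDBBBADDBBB ⇒ AC·ADD·ADD·BBB·BBB·BBB·AC·ADD·ADD·BBB·BBB·BBB·AC·ADD·ADD·BBB·BBB·BBB·AC·ADD·ADD·BBB·BBB·BBB
    A ↦ AC
    B ↦ BBB
    D ↦ ADD
    C ↦ DB  (constrained at step 0)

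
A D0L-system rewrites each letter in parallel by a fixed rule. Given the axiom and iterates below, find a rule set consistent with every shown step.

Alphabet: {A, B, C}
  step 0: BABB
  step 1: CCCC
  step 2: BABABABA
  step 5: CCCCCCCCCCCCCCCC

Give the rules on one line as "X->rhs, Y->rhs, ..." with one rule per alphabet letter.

A->C, B->C, C->BA

  step 1 ⇒ step 2: CCCC ⇒ BA·BA·BA·BA
    C ↦ BA
  step 0 ⇒ step 1: BABB ⇒ C·C·C·C
    A ↦ C
  step 0 ⇒ step 1: BABB ⇒ C·C·C·C
    B ↦ C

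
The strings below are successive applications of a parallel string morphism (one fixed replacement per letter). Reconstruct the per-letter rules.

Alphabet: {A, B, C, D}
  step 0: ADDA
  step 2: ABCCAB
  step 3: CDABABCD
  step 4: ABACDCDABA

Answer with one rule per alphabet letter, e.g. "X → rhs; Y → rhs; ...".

A->C, B->D, C->AB, D->A

  step 3 ⇒ step 4: CDABABCD ⇒ AB·A·C·D·C·D·AB·A
    A ↦ C
    B ↦ D
    C ↦ AB
    D ↦ A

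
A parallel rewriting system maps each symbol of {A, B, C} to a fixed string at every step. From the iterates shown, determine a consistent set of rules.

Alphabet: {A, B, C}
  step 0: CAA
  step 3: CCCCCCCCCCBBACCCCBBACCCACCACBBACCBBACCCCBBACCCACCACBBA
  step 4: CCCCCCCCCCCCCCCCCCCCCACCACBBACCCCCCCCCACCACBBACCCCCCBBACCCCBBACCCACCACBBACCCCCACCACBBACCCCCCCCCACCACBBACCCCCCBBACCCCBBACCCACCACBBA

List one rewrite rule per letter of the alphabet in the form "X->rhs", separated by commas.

A->BBA, B->CAC, C->CC

  step 3 ⇒ step 4: CCCCCCCCCCBBACCCCBBACCCACCACBBACCBBACCCCBBACCCACCACBBA ⇒ CC·CC·CC·CC·CC·CC·CC·CC·CC·CC·CAC·CAC·BBA·CC·CC·CC·CC·CAC·CAC·BBA·CC·CC·CC·BBA·CC·CC·BBA·CC·CAC·CAC·BBA·CC·CC·CAC·CAC·BBA·CC·CC·CC·CC·CAC·CAC·BBA·CC·CC·CC·BBA·CC·CC·BBA·CC·CAC·CAC·BBA
    A ↦ BBA
    B ↦ CAC
    C ↦ CC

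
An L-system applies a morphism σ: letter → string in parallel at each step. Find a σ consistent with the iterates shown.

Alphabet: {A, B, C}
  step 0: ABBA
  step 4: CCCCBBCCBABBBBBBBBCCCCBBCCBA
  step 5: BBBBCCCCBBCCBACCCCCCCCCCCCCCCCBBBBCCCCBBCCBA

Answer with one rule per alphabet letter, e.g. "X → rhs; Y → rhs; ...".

A->BA, B->CC, C->B

  step 4 ⇒ step 5: CCCCBBCCBABBBBBBBBCCCCBBCCBA ⇒ B·B·B·B·CC·CC·B·B·CC·BA·CC·CC·CC·CC·CC·CC·CC·CC·B·B·B·B·CC·CC·B·B·CC·BA
    A ↦ BA
    B ↦ CC
    C ↦ B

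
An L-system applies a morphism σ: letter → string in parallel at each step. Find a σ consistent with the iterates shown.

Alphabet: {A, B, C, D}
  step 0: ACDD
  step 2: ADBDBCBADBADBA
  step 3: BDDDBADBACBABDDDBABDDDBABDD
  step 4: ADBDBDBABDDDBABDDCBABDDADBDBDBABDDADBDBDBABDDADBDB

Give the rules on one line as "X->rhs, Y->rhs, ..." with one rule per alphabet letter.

A->BDD, B->A, C->CB, D->DB

  step 3 ⇒ step 4: BDDDBADBACBABDDDBABDDDBABDD ⇒ A·DB·DB·DB·A·BDD·DB·A·BDD·CB·A·BDD·A·DB·DB·DB·A·BDD·A·DB·DB·DB·A·BDD·A·DB·DB
    A ↦ BDD
    B ↦ A
    C ↦ CB
    D ↦ DB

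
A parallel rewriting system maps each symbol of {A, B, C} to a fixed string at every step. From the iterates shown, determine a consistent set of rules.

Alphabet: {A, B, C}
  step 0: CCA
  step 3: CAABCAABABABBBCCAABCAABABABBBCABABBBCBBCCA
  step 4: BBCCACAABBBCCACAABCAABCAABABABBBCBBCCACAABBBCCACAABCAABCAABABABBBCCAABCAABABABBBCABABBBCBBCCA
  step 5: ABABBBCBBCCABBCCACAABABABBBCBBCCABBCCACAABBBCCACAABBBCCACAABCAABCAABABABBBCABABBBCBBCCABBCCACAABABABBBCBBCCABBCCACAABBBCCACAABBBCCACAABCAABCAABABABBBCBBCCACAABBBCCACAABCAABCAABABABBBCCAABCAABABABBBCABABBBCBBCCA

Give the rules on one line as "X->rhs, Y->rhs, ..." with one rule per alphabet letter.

A->CA, B->AB, C->BBC

  step 4 ⇒ step 5: BBCCACAABBBCCACAABCAABCAABABABBBCBBCCACAABBBCCACAABCAABCAABABABBBCCAABCAABABABBBCABABBBCBBCCA ⇒ AB·AB·BBC·BBC·CA·BBC·CA·CA·AB·AB·AB·BBC·BBC·CA·BBC·CA·CA·AB·BBC·CA·CA·AB·BBC·CA·CA·AB·CA·AB·CA·AB·AB·AB·BBC·AB·AB·BBC·BBC·CA·BBC·CA·CA·AB·AB·AB·BBC·BBC·CA·BBC·CA·CA·AB·BBC·CA·CA·AB·BBC·CA·CA·AB·CA·AB·CA·AB·AB·AB·BBC·BBC·CA·CA·AB·BBC·CA·CA·AB·CA·AB·CA·AB·AB·AB·BBC·CA·AB·CA·AB·AB·AB·BBC·AB·AB·BBC·BBC·CA
    A ↦ CA
    B ↦ AB
    C ↦ BBC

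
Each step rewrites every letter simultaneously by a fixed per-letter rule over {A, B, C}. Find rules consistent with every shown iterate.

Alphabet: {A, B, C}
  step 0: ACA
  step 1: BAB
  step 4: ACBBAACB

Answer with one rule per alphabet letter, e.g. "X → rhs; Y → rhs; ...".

  step 0 ⇒ step 1: ACA ⇒ B·A·B
    A ↦ B
    C ↦ A
    B ↦ AC  (constrained at step 1)

A->B, B->AC, C->A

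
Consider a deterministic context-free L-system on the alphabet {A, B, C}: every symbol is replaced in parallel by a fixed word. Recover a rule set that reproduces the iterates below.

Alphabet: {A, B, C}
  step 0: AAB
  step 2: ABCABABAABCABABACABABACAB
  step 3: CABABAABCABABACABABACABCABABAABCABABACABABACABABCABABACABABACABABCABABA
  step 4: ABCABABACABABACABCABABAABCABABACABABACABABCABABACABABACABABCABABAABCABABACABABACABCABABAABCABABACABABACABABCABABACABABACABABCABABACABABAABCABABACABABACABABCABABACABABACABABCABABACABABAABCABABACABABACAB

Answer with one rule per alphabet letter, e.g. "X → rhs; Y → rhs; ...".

A->CAB, B->ABA, C->AB

  step 3 ⇒ step 4: CABABAABCABABACABABACABCABABAABCABABACABABACABABCABABACABABACABABCABABA ⇒ AB·CAB·ABA·CAB·ABA·CAB·CAB·ABA·AB·CAB·ABA·CAB·ABA·CAB·AB·CAB·ABA·CAB·ABA·CAB·AB·CAB·ABA·AB·CAB·ABA·CAB·ABA·CAB·CAB·ABA·AB·CAB·ABA·CAB·ABA·CAB·AB·CAB·ABA·CAB·ABA·CAB·AB·CAB·ABA·CAB·ABA·AB·CAB·ABA·CAB·ABA·CAB·AB·CAB·ABA·CAB·ABA·CAB·AB·CAB·ABA·CAB·ABA·AB·CAB·ABA·CAB·ABA·CAB
    A ↦ CAB
    B ↦ ABA
    C ↦ AB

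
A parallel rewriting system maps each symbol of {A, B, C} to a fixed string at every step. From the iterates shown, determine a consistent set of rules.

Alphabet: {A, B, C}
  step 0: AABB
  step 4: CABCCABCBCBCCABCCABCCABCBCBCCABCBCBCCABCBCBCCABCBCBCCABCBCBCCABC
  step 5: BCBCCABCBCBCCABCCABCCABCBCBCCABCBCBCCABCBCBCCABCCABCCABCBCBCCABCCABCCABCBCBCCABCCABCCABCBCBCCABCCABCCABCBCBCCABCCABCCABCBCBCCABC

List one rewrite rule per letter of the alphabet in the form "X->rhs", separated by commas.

A->BC, B->CA, C->BC

  step 4 ⇒ step 5: CABCCABCBCBCCABCCABCCABCBCBCCABCBCBCCABCBCBCCABCBCBCCABCBCBCCABC ⇒ BC·BC·CA·BC·BC·BC·CA·BC·CA·BC·CA·BC·BC·BC·CA·BC·BC·BC·CA·BC·BC·BC·CA·BC·CA·BC·CA·BC·BC·BC·CA·BC·CA·BC·CA·BC·BC·BC·CA·BC·CA·BC·CA·BC·BC·BC·CA·BC·CA·BC·CA·BC·BC·BC·CA·BC·CA·BC·CA·BC·BC·BC·CA·BC
    A ↦ BC
    B ↦ CA
    C ↦ BC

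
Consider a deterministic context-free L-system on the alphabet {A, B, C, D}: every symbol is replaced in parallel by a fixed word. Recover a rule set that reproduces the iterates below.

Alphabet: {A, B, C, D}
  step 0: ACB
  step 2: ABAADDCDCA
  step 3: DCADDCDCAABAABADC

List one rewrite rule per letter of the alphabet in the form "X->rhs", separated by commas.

A->DC, B->AD, C->BA, D->A

  step 2 ⇒ step 3: ABAADDCDCA ⇒ DC·AD·DC·DC·A·A·BA·A·BA·DC
    A ↦ DC
    B ↦ AD
    C ↦ BA
    D ↦ A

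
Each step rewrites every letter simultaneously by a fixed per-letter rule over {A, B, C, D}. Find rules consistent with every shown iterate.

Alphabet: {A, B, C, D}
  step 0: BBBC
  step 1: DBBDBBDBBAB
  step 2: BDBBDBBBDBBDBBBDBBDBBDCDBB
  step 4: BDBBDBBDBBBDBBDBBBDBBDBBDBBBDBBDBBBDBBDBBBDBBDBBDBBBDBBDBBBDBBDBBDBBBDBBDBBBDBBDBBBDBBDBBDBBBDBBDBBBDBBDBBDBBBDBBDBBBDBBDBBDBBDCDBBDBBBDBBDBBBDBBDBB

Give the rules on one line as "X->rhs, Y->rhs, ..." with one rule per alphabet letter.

  step 1 ⇒ step 2: DBBDBBDBBAB ⇒ B·DBB·DBB·B·DBB·DBB·B·DBB·DBB·DC·DBB
    A ↦ DC
    B ↦ DBB
    D ↦ B
  step 0 ⇒ step 1: BBBC ⇒ DBB·DBB·DBB·AB
    C ↦ AB

A->DC, B->DBB, C->AB, D->B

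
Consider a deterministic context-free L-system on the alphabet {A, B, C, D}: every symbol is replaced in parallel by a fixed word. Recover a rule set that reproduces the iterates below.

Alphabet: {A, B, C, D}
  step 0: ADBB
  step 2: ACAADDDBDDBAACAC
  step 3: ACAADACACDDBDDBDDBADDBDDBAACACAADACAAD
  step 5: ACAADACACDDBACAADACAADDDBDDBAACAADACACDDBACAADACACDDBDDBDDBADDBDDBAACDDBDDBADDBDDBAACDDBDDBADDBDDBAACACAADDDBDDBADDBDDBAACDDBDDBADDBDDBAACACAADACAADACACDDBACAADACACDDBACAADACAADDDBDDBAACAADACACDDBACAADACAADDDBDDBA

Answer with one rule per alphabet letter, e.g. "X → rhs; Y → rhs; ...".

  step 2 ⇒ step 3: ACAADDDBDDBAACAC ⇒ AC·AAD·AC·AC·DDB·DDB·DDB·A·DDB·DDB·A·AC·AC·AAD·AC·AAD
    A ↦ AC
    B ↦ A
    C ↦ AAD
    D ↦ DDB

A->AC, B->A, C->AAD, D->DDB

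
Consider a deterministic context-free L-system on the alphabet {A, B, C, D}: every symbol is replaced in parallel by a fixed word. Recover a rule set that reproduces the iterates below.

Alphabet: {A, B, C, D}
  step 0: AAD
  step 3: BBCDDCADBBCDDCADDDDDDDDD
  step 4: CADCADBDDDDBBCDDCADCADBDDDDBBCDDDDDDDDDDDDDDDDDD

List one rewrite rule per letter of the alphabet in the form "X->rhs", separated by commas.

A->BC, B->CAD, C->B, D->DD

  step 3 ⇒ step 4: BBCDDCADBBCDDCADDDDDDDDD ⇒ CAD·CAD·B·DD·DD·B·BC·DD·CAD·CAD·B·DD·DD·B·BC·DD·DD·DD·DD·DD·DD·DD·DD·DD
    A ↦ BC
    B ↦ CAD
    C ↦ B
    D ↦ DD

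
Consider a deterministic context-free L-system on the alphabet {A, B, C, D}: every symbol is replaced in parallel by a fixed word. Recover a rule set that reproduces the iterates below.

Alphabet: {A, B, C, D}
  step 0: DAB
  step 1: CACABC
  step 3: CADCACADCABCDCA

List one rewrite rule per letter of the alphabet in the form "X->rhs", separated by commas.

A->CA, B->BC, C->D, D->CA

  step 0 ⇒ step 1: DAB ⇒ CA·CA·BC
    A ↦ CA
    B ↦ BC
    D ↦ CA
    C ↦ D  (constrained at step 1)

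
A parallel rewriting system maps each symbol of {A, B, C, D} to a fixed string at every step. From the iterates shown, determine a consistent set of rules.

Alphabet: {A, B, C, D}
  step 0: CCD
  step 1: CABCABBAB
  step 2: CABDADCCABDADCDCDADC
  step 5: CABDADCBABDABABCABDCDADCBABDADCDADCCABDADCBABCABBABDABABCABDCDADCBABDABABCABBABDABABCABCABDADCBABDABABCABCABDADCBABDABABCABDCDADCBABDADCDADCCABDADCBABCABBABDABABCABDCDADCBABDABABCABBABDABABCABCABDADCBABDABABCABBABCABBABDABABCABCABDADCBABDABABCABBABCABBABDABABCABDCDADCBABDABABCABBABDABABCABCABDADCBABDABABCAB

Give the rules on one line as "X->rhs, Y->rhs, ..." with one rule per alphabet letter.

  step 1 ⇒ step 2: CABCABBAB ⇒ CAB·DA·DC·CAB·DA·DC·DC·DA·DC
    A ↦ DA
    B ↦ DC
    C ↦ CAB
  step 0 ⇒ step 1: CCD ⇒ CAB·CAB·BAB
    D ↦ BAB

A->DA, B->DC, C->CAB, D->BAB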